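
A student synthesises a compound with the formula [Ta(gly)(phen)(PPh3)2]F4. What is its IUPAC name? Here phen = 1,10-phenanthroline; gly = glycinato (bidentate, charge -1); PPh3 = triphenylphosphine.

The 4 fluoride counter-ions carry a total charge of -4, so each complex ion is 4+.
Ligand charges: 1×1,10-phenanthroline (neutral), 1×glycinato (-1 each), 2×triphenylphosphine (neutral); total -1. So Ta + (-1) = 4+, giving Ta = +5.
Ligands are named alphabetically: glycinato before phenanthroline before triphenylphosphine.

(glycinato)(1,10-phenanthroline)bis(triphenylphosphine)tantalum(V) fluoride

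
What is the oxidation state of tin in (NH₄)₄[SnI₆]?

4 ammonium outside the brackets (+1 each) → the complex ion is 4−.
Ligand charges: 6×I = -6; sum -6.
Sn + (-6) = 4− ⇒ Sn is +2.

+2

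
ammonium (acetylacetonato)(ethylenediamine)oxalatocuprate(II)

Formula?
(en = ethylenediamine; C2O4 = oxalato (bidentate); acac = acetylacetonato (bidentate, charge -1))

NH4[Cu(acac)(C2O4)(en)]

Ligands: 1 ethylenediamine (en, neutral), 1 oxalato (C2O4, -2), 1 acetylacetonato (acac, -1). Ligand charge sum = -3.
With Cu in oxidation state +2, the complex ion is [Cu...]^1−.
Charge balance with ammonium (+1) requires 1 complex ion per 1 ammonium.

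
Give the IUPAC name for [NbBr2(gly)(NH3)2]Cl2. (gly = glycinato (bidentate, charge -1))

diamminedibromo(glycinato)niobium(V) chloride

The 2 chloride counter-ions carry a total charge of -2, so each complex ion is 2+.
Ligand charges: 2×bromo (-1 each), 1×glycinato (-1 each), 2×ammine (neutral); total -3. So Nb + (-3) = 2+, giving Nb = +5.
Ligands are named alphabetically: ammine before bromo before glycinato.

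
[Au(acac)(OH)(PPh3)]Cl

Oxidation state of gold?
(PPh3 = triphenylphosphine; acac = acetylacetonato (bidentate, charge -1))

1 chloride outside the brackets (-1 each) → the complex ion is 1+.
Ligand charges: 1×PPh3 neutral; 1×acac = -1; 1×OH = -1; sum -2.
Au + (-2) = 1+ ⇒ Au is +3.

+3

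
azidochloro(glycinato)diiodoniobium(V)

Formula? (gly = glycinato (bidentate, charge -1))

Ligands: 1 chloro (Cl, -1), 1 azido (N3, -1), 1 glycinato (gly, -1), 2 iodo (I, -1). Ligand charge sum = -5.
With Nb in oxidation state +5, the complex ion is [Nb...].

[NbCl(gly)I2(N3)]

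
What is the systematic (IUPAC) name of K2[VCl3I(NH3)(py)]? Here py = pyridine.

The 2 potassium counter-ions carry a total charge of +2, so each complex ion is 2−.
Ligand charges: 1×iodo (-1 each), 3×chloro (-1 each), 1×ammine (neutral), 1×pyridine (neutral); total -4. So V + (-4) = 2−, giving V = +2.
The complex ion is anionic, so vanadium takes the -ate form vanadate(II).

potassium amminetrichloroiodo(pyridine)vanadate(II)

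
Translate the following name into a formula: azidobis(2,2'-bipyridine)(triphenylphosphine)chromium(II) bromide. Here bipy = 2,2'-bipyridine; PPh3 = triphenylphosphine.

Ligands: 1 azido (N3, -1), 2 2,2'-bipyridine (bipy, neutral), 1 triphenylphosphine (PPh3, neutral). Ligand charge sum = -1.
With Cr in oxidation state +2, the complex ion is [Cr...]^1+.
Charge balance with bromide (-1) requires 1 complex ion per 1 bromide.

[Cr(bipy)2(N3)(PPh3)]Br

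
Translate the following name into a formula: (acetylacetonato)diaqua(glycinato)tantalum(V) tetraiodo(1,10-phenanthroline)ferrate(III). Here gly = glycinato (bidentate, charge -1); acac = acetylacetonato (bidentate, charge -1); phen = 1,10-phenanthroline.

Cation [Ta…]: ligand charges -2, Ta(V) ⇒ ion charge 3+.
Anion [Fe…]: ligand charges -4, Fe(III) ⇒ ion charge 1−.
One 3+ cation requires 3 of the 1− anion.

[Ta(acac)(gly)(H2O)2][FeI4(phen)]3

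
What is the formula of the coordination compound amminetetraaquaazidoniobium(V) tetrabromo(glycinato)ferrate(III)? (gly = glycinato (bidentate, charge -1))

[Nb(H2O)4(N3)(NH3)][FeBr4(gly)]2

Cation [Nb…]: ligand charges -1, Nb(V) ⇒ ion charge 4+.
Anion [Fe…]: ligand charges -5, Fe(III) ⇒ ion charge 2−.
One 4+ cation requires 2 of the 2− anion.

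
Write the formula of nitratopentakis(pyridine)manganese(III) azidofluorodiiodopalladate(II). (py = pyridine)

[Mn(NO3)(py)5][PdFI2(N3)]

Cation [Mn…]: ligand charges -1, Mn(III) ⇒ ion charge 2+.
Anion [Pd…]: ligand charges -4, Pd(II) ⇒ ion charge 2−.
One 2+ cation balances one 2− anion.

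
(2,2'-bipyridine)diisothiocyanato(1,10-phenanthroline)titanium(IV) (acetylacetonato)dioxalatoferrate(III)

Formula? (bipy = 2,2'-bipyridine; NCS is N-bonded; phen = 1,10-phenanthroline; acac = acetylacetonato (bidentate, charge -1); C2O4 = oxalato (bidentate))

[Ti(bipy)(NCS)2(phen)][Fe(acac)(C2O4)2]

Cation [Ti…]: ligand charges -2, Ti(IV) ⇒ ion charge 2+.
Anion [Fe…]: ligand charges -5, Fe(III) ⇒ ion charge 2−.
One 2+ cation balances one 2− anion.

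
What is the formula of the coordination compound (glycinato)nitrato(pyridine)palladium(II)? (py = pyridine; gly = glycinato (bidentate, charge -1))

[Pd(gly)(NO3)(py)]

Ligands: 1 pyridine (py, neutral), 1 glycinato (gly, -1), 1 nitrato (NO3, -1). Ligand charge sum = -2.
With Pd in oxidation state +2, the complex ion is [Pd...].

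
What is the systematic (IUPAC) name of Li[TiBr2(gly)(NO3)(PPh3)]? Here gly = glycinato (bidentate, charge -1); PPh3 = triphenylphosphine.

lithium dibromo(glycinato)nitrato(triphenylphosphine)titanate(III)

The 1 lithium counter-ion carries a total charge of +1, so each complex ion is 1−.
Ligand charges: 2×bromo (-1 each), 1×glycinato (-1 each), 1×nitrato (-1 each), 1×triphenylphosphine (neutral); total -4. So Ti + (-4) = 1−, giving Ti = +3.
Ligands are named alphabetically: bromo before glycinato before nitrato before triphenylphosphine.
The complex ion is anionic, so titanium takes the -ate form titanate(III).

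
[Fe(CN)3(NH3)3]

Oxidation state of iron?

+3

No counter-ion: the bracketed complex is neutral.
Ligand charges: 3×CN = -3; 3×NH3 neutral; sum -3.
Fe + (-3) = 0 ⇒ Fe is +3.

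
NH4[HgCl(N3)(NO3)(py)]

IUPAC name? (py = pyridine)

ammonium azidochloronitrato(pyridine)mercurate(II)

The 1 ammonium counter-ion carries a total charge of +1, so each complex ion is 1−.
Ligand charges: 1×azido (-1 each), 1×nitrato (-1 each), 1×pyridine (neutral), 1×chloro (-1 each); total -3. So Hg + (-3) = 1−, giving Hg = +2.
The complex ion is anionic, so mercury takes the -ate form mercurate(II).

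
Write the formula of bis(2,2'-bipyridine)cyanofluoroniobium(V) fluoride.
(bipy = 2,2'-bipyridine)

Ligands: 1 cyano (CN, -1), 2 2,2'-bipyridine (bipy, neutral), 1 fluoro (F, -1). Ligand charge sum = -2.
Charge balance with fluoride (-1) requires 1 complex ion per 3 fluoride.

[Nb(bipy)2(CN)F]F3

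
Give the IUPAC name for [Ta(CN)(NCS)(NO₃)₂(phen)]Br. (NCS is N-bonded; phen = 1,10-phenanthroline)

The 1 bromide counter-ion carries a total charge of -1, so each complex ion is 1+.
Ligand charges: 1×cyano (-1 each), 1×isothiocyanato (-1 each), 1×1,10-phenanthroline (neutral), 2×nitrato (-1 each); total -4. So Ta + (-4) = 1+, giving Ta = +5.
Ligands are named alphabetically: cyano before isothiocyanato before nitrato before phenanthroline.

cyanoisothiocyanatodinitrato(1,10-phenanthroline)tantalum(V) bromide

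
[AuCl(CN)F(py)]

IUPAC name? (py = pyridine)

There is no counter-ion, so the complex is neutral overall.
Ligand charges: 1×cyano (-1 each), 1×pyridine (neutral), 1×fluoro (-1 each), 1×chloro (-1 each); total -3. So Au + (-3) = 0, giving Au = +3.
Ligands are named alphabetically: chloro before cyano before fluoro before pyridine.

chlorocyanofluoro(pyridine)gold(III)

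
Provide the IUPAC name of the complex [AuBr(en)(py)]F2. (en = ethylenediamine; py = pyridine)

bromo(ethylenediamine)(pyridine)gold(III) fluoride

The 2 fluoride counter-ions carry a total charge of -2, so each complex ion is 2+.
Ligand charges: 1×bromo (-1 each), 1×ethylenediamine (neutral), 1×pyridine (neutral); total -1. So Au + (-1) = 2+, giving Au = +3.
Ligands are named alphabetically: bromo before ethylenediamine before pyridine.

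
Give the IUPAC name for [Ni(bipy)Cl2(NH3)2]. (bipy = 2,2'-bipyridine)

diammine(2,2'-bipyridine)dichloronickel(II)

There is no counter-ion, so the complex is neutral overall.
Ligand charges: 2×chloro (-1 each), 2×ammine (neutral), 1×2,2'-bipyridine (neutral); total -2. So Ni + (-2) = 0, giving Ni = +2.
Ligands are named alphabetically: ammine before bipyridine before chloro.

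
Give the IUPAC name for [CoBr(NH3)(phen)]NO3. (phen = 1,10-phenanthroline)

The 1 nitrate counter-ion carries a total charge of -1, so each complex ion is 1+.
Ligand charges: 1×ammine (neutral), 1×bromo (-1 each), 1×1,10-phenanthroline (neutral); total -1. So Co + (-1) = 1+, giving Co = +2.
Ligands are named alphabetically: ammine before bromo before phenanthroline.

amminebromo(1,10-phenanthroline)cobalt(II) nitrate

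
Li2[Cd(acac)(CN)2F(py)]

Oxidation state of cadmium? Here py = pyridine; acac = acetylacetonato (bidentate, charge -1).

+2

2 lithium outside the brackets (+1 each) → the complex ion is 2−.
Ligand charges: 1×F = -1; 1×py neutral; 2×CN = -2; 1×acac = -1; sum -4.
Cd + (-4) = 2− ⇒ Cd is +2.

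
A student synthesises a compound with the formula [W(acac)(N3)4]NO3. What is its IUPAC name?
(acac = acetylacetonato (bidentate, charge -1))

The 1 nitrate counter-ion carries a total charge of -1, so each complex ion is 1+.
Ligand charges: 4×azido (-1 each), 1×acetylacetonato (-1 each); total -5. So W + (-5) = 1+, giving W = +6.
Ligands are named alphabetically: acetylacetonato before azido.

(acetylacetonato)tetraazidotungsten(VI) nitrate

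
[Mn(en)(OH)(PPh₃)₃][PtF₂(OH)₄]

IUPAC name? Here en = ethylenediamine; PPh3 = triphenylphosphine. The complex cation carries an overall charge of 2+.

Both ions are complex: the cation is named first with the plain metal name, the anion second with the -ate form; each ion's ligands are alphabetised independently.
The complex cation is given as 2+; its ligand charges sum to -1, so Mn = +3.
A 1:1 salt means the anion carries the equal and opposite charge, 2−.
Anion: ligand charges sum to -6; for the ion to be 2−, Pt = +4.

(ethylenediamine)hydroxotris(triphenylphosphine)manganese(III) difluorotetrahydroxoplatinate(IV)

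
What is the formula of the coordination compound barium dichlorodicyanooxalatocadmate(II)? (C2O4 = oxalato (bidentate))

Ligands: 2 cyano (CN, -1), 2 chloro (Cl, -1), 1 oxalato (C2O4, -2). Ligand charge sum = -6.
With Cd in oxidation state +2, the complex ion is [Cd...]^4−.
Charge balance with barium (+2) requires 1 complex ion per 2 barium.

Ba2[Cd(C2O4)Cl2(CN)2]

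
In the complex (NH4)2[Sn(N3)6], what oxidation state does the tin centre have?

2 ammonium outside the brackets (+1 each) → the complex ion is 2−.
Ligand charges: 6×N3 = -6; sum -6.
Sn + (-6) = 2− ⇒ Sn is +4.

+4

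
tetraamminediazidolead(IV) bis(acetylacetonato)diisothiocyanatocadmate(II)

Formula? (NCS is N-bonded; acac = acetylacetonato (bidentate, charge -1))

[Pb(N3)2(NH3)4][Cd(acac)2(NCS)2]

Cation [Pb…]: ligand charges -2, Pb(IV) ⇒ ion charge 2+.
Anion [Cd…]: ligand charges -4, Cd(II) ⇒ ion charge 2−.
One 2+ cation balances one 2− anion.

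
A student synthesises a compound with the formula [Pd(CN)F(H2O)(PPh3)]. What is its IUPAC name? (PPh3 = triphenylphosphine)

aquacyanofluoro(triphenylphosphine)palladium(II)

There is no counter-ion, so the complex is neutral overall.
Ligand charges: 1×aqua (neutral), 1×cyano (-1 each), 1×fluoro (-1 each), 1×triphenylphosphine (neutral); total -2. So Pd + (-2) = 0, giving Pd = +2.
Ligands are named alphabetically: aqua before cyano before fluoro before triphenylphosphine.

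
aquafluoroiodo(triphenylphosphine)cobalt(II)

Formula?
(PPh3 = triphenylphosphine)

Ligands: 1 iodo (I, -1), 1 triphenylphosphine (PPh3, neutral), 1 fluoro (F, -1), 1 aqua (H2O, neutral). Ligand charge sum = -2.
With Co in oxidation state +2, the complex ion is [Co...].

[CoF(H2O)I(PPh3)]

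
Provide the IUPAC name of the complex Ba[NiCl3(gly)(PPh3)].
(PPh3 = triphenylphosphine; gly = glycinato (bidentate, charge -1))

barium trichloro(glycinato)(triphenylphosphine)nickelate(II)

The 1 barium counter-ion carries a total charge of +2, so each complex ion is 2−.
Ligand charges: 1×triphenylphosphine (neutral), 1×glycinato (-1 each), 3×chloro (-1 each); total -4. So Ni + (-4) = 2−, giving Ni = +2.
Ligands are named alphabetically: chloro before glycinato before triphenylphosphine.
The complex ion is anionic, so nickel takes the -ate form nickelate(II).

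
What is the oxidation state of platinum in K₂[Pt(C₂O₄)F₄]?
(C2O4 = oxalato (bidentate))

+4

2 potassium outside the brackets (+1 each) → the complex ion is 2−.
Ligand charges: 1×C2O4 = -2; 4×F = -4; sum -6.
Pt + (-6) = 2− ⇒ Pt is +4.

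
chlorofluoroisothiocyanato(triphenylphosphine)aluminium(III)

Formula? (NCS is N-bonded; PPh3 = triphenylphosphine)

[AlClF(NCS)(PPh3)]

Ligands: 1 chloro (Cl, -1), 1 isothiocyanato (NCS, -1), 1 triphenylphosphine (PPh3, neutral), 1 fluoro (F, -1). Ligand charge sum = -3.
With Al in oxidation state +3, the complex ion is [Al...].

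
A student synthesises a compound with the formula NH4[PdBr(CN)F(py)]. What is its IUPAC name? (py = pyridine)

ammonium bromocyanofluoro(pyridine)palladate(II)

The 1 ammonium counter-ion carries a total charge of +1, so each complex ion is 1−.
Ligand charges: 1×cyano (-1 each), 1×pyridine (neutral), 1×bromo (-1 each), 1×fluoro (-1 each); total -3. So Pd + (-3) = 1−, giving Pd = +2.
Ligands are named alphabetically: bromo before cyano before fluoro before pyridine.
The complex ion is anionic, so palladium takes the -ate form palladate(II).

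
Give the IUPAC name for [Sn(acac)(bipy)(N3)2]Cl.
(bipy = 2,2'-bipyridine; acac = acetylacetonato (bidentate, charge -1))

(acetylacetonato)diazido(2,2'-bipyridine)tin(IV) chloride

The 1 chloride counter-ion carries a total charge of -1, so each complex ion is 1+.
Ligand charges: 1×2,2'-bipyridine (neutral), 1×acetylacetonato (-1 each), 2×azido (-1 each); total -3. So Sn + (-3) = 1+, giving Sn = +4.
Ligands are named alphabetically: acetylacetonato before azido before bipyridine.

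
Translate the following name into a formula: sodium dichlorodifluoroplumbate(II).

Na2[PbCl2F2]

Ligands: 2 fluoro (F, -1), 2 chloro (Cl, -1). Ligand charge sum = -4.
Charge balance with sodium (+1) requires 1 complex ion per 2 sodium.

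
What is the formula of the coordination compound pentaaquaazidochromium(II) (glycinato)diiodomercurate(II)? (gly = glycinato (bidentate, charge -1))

[Cr(H2O)5(N3)][Hg(gly)I2]

Cation [Cr…]: ligand charges -1, Cr(II) ⇒ ion charge 1+.
Anion [Hg…]: ligand charges -3, Hg(II) ⇒ ion charge 1−.
One 1+ cation balances one 1− anion.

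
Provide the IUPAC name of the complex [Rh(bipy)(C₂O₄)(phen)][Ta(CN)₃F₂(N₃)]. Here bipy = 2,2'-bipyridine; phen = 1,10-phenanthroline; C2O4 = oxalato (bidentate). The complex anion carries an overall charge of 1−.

Both ions are complex: the cation is named first with the plain metal name, the anion second with the -ate form; each ion's ligands are alphabetised independently.
The complex anion is given as 1−; its ligand charges sum to -6, so Ta = +5.
A 1:1 salt means the cation carries the equal and opposite charge, 1+.
Cation: ligand charges sum to -2; for the ion to be 1+, Rh = +3.

(2,2'-bipyridine)oxalato(1,10-phenanthroline)rhodium(III) azidotricyanodifluorotantalate(V)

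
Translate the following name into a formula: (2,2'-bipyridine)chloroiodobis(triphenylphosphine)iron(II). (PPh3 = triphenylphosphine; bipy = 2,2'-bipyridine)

[Fe(bipy)ClI(PPh3)2]

Ligands: 2 triphenylphosphine (PPh3, neutral), 1 2,2'-bipyridine (bipy, neutral), 1 iodo (I, -1), 1 chloro (Cl, -1). Ligand charge sum = -2.
With Fe in oxidation state +2, the complex ion is [Fe...].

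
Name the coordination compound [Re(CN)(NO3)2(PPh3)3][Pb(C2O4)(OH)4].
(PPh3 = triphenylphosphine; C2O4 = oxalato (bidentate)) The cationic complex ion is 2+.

cyanodinitratotris(triphenylphosphine)rhenium(V) tetrahydroxooxalatoplumbate(IV)

The complex cation is given as 2+; its ligand charges sum to -3, so Re = +5.
A 1:1 salt means the anion carries the equal and opposite charge, 2−.
Anion: ligand charges sum to -6; for the ion to be 2−, Pb = +4.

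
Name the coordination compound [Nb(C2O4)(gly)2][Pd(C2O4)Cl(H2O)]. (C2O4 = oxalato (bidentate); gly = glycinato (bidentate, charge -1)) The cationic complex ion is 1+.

The complex cation is given as 1+; its ligand charges sum to -4, so Nb = +5.
A 1:1 salt means the anion carries the equal and opposite charge, 1−.
Anion: ligand charges sum to -3; for the ion to be 1−, Pd = +2.

bis(glycinato)oxalatoniobium(V) aquachlorooxalatopalladate(II)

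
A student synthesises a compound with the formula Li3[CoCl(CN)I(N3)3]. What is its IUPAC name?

The 3 lithium counter-ions carry a total charge of +3, so each complex ion is 3−.
Ligand charges: 1×iodo (-1 each), 3×azido (-1 each), 1×cyano (-1 each), 1×chloro (-1 each); total -6. So Co + (-6) = 3−, giving Co = +3.
The complex ion is anionic, so cobalt takes the -ate form cobaltate(III).

lithium triazidochlorocyanoiodocobaltate(III)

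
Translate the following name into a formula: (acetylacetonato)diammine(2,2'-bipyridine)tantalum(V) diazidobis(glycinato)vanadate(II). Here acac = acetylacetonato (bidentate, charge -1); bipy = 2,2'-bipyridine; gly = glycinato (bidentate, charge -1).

Cation [Ta…]: ligand charges -1, Ta(V) ⇒ ion charge 4+.
Anion [V…]: ligand charges -4, V(II) ⇒ ion charge 2−.
One 4+ cation requires 2 of the 2− anion.

[Ta(acac)(bipy)(NH3)2][V(gly)2(N3)2]2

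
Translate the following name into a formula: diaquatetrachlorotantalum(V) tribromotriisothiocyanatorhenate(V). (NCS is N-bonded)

Cation [Ta…]: ligand charges -4, Ta(V) ⇒ ion charge 1+.
Anion [Re…]: ligand charges -6, Re(V) ⇒ ion charge 1−.
One 1+ cation balances one 1− anion.

[TaCl4(H2O)2][ReBr3(NCS)3]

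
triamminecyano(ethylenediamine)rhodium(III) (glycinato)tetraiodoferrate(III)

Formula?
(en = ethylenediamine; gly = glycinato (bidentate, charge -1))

Cation [Rh…]: ligand charges -1, Rh(III) ⇒ ion charge 2+.
Anion [Fe…]: ligand charges -5, Fe(III) ⇒ ion charge 2−.

[Rh(CN)(en)(NH3)3][Fe(gly)I4]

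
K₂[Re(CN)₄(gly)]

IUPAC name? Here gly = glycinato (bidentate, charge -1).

potassium tetracyano(glycinato)rhenate(III)

The 2 potassium counter-ions carry a total charge of +2, so each complex ion is 2−.
Ligand charges: 1×glycinato (-1 each), 4×cyano (-1 each); total -5. So Re + (-5) = 2−, giving Re = +3.
Ligands are named alphabetically: cyano before glycinato.
The complex ion is anionic, so rhenium takes the -ate form rhenate(III).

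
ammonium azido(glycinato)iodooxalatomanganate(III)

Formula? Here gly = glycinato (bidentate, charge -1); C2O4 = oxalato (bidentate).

Ligands: 1 azido (N3, -1), 1 glycinato (gly, -1), 1 oxalato (C2O4, -2), 1 iodo (I, -1). Ligand charge sum = -5.
Charge balance with ammonium (+1) requires 1 complex ion per 2 ammonium.

(NH4)2[Mn(C2O4)(gly)I(N3)]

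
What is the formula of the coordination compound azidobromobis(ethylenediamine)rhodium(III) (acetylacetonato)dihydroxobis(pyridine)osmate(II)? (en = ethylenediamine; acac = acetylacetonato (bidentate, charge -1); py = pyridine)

Cation [Rh…]: ligand charges -2, Rh(III) ⇒ ion charge 1+.
Anion [Os…]: ligand charges -3, Os(II) ⇒ ion charge 1−.

[RhBr(en)2(N3)][Os(acac)(OH)2(py)2]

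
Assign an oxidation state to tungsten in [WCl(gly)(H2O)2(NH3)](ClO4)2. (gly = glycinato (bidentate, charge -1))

2 perchlorate outside the brackets (-1 each) → the complex ion is 2+.
Ligand charges: 1×gly = -1; 1×Cl = -1; 2×H2O neutral; 1×NH3 neutral; sum -2.
W + (-2) = 2+ ⇒ W is +4.

+4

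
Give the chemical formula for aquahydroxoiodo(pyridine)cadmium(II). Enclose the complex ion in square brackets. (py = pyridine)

[Cd(H2O)I(OH)(py)]

Ligands: 1 iodo (I, -1), 1 pyridine (py, neutral), 1 aqua (H2O, neutral), 1 hydroxo (OH, -1). Ligand charge sum = -2.
With Cd in oxidation state +2, the complex ion is [Cd...].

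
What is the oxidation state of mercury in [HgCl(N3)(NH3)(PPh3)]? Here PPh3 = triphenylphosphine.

+2

No counter-ion: the bracketed complex is neutral.
Ligand charges: 1×N3 = -1; 1×NH3 neutral; 1×Cl = -1; 1×PPh3 neutral; sum -2.
Hg + (-2) = 0 ⇒ Hg is +2.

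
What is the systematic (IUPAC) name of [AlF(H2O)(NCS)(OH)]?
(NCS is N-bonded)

There is no counter-ion, so the complex is neutral overall.
Ligand charges: 1×aqua (neutral), 1×fluoro (-1 each), 1×isothiocyanato (-1 each), 1×hydroxo (-1 each); total -3. So Al + (-3) = 0, giving Al = +3.
Ligands are named alphabetically: aqua before fluoro before hydroxo before isothiocyanato.

aquafluorohydroxoisothiocyanatoaluminium(III)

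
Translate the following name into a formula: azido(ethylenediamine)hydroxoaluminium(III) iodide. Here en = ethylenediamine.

Ligands: 1 hydroxo (OH, -1), 1 ethylenediamine (en, neutral), 1 azido (N3, -1). Ligand charge sum = -2.
Charge balance with iodide (-1) requires 1 complex ion per 1 iodide.

[Al(en)(N3)(OH)]I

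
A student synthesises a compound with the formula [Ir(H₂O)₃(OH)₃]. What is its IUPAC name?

There is no counter-ion, so the complex is neutral overall.
Ligand charges: 3×hydroxo (-1 each), 3×aqua (neutral); total -3. So Ir + (-3) = 0, giving Ir = +3.
Ligands are named alphabetically: aqua before hydroxo.

triaquatrihydroxoiridium(III)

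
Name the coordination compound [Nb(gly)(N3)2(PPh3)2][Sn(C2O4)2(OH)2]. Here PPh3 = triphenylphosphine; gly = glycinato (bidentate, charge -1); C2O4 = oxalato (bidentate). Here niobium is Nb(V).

Nb is given as +5; the cation's ligand charges sum to -3, so the complex cation is 2+.
A 1:1 salt means the anion carries the equal and opposite charge, 2−.
Anion: ligand charges sum to -6; for the ion to be 2−, Sn = +4.

diazido(glycinato)bis(triphenylphosphine)niobium(V) dihydroxodioxalatostannate(IV)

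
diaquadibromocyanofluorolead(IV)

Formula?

[PbBr2(CN)F(H2O)2]

Ligands: 2 aqua (H2O, neutral), 1 fluoro (F, -1), 1 cyano (CN, -1), 2 bromo (Br, -1). Ligand charge sum = -4.
With Pb in oxidation state +4, the complex ion is [Pb...].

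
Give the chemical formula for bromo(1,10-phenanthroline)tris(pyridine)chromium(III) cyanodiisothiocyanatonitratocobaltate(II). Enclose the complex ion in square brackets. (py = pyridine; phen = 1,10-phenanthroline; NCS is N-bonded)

[CrBr(phen)(py)3][Co(CN)(NCS)2(NO3)]

Cation [Cr…]: ligand charges -1, Cr(III) ⇒ ion charge 2+.
Anion [Co…]: ligand charges -4, Co(II) ⇒ ion charge 2−.
One 2+ cation balances one 2− anion.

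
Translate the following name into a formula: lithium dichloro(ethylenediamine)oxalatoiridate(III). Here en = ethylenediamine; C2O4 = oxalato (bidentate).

Li[Ir(C2O4)Cl2(en)]

Ligands: 1 ethylenediamine (en, neutral), 1 oxalato (C2O4, -2), 2 chloro (Cl, -1). Ligand charge sum = -4.
Charge balance with lithium (+1) requires 1 complex ion per 1 lithium.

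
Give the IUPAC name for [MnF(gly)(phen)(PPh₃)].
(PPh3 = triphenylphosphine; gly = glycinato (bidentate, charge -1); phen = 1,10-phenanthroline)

fluoro(glycinato)(1,10-phenanthroline)(triphenylphosphine)manganese(II)

There is no counter-ion, so the complex is neutral overall.
Ligand charges: 1×fluoro (-1 each), 1×triphenylphosphine (neutral), 1×glycinato (-1 each), 1×1,10-phenanthroline (neutral); total -2. So Mn + (-2) = 0, giving Mn = +2.
Ligands are named alphabetically: fluoro before glycinato before phenanthroline before triphenylphosphine.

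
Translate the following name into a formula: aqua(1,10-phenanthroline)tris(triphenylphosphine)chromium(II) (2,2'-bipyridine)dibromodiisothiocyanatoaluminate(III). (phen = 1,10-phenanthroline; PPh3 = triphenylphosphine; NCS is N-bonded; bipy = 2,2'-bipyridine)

Cation [Cr…]: ligand charges 0, Cr(II) ⇒ ion charge 2+.
Anion [Al…]: ligand charges -4, Al(III) ⇒ ion charge 1−.

[Cr(H2O)(phen)(PPh3)3][Al(bipy)Br2(NCS)2]2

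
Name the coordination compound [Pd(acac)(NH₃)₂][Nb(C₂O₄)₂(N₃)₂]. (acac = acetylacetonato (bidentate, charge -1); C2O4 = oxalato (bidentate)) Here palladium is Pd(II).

Both ions are complex: the cation is named first with the plain metal name, the anion second with the -ate form; each ion's ligands are alphabetised independently.
Pd is given as +2; the cation's ligand charges sum to -1, so the complex cation is 1+.
A 1:1 salt means the anion carries the equal and opposite charge, 1−.
Anion: ligand charges sum to -6; for the ion to be 1−, Nb = +5.

(acetylacetonato)diamminepalladium(II) diazidodioxalatoniobate(V)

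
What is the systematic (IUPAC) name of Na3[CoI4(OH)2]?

sodium dihydroxotetraiodocobaltate(III)

The 3 sodium counter-ions carry a total charge of +3, so each complex ion is 3−.
Ligand charges: 4×iodo (-1 each), 2×hydroxo (-1 each); total -6. So Co + (-6) = 3−, giving Co = +3.
The complex ion is anionic, so cobalt takes the -ate form cobaltate(III).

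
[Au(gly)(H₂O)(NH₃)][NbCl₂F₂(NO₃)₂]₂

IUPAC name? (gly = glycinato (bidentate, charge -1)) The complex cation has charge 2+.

ammineaqua(glycinato)gold(III) dichlorodifluorodinitratoniobate(V)

The complex cation is given as 2+; its ligand charges sum to -1, so Au = +3.
With 2 anions per cation, each anion must be 2/2 = 1−.
Anion: ligand charges sum to -6; for the ion to be 1−, Nb = +5.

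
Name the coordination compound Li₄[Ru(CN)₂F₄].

The 4 lithium counter-ions carry a total charge of +4, so each complex ion is 4−.
Ligand charges: 4×fluoro (-1 each), 2×cyano (-1 each); total -6. So Ru + (-6) = 4−, giving Ru = +2.
The complex ion is anionic, so ruthenium takes the -ate form ruthenate(II).

lithium dicyanotetrafluororuthenate(II)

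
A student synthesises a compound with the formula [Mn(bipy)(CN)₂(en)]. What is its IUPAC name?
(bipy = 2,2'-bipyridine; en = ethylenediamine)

There is no counter-ion, so the complex is neutral overall.
Ligand charges: 1×2,2'-bipyridine (neutral), 2×cyano (-1 each), 1×ethylenediamine (neutral); total -2. So Mn + (-2) = 0, giving Mn = +2.
Ligands are named alphabetically: bipyridine before cyano before ethylenediamine.

(2,2'-bipyridine)dicyano(ethylenediamine)manganese(II)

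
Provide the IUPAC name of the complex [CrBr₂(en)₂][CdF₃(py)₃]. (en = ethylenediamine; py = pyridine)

dibromobis(ethylenediamine)chromium(III) trifluorotris(pyridine)cadmate(II)

Both ions are complex: the cation is named first with the plain metal name, the anion second with the -ate form; each ion's ligands are alphabetised independently.
Cadmium is always +2 in its complexes; the anion's ligand charges sum to -3, so the complex anion is 1−.
A 1:1 salt means the cation carries the equal and opposite charge, 1+.
Cation: ligand charges sum to -2; for the ion to be 1+, Cr = +3.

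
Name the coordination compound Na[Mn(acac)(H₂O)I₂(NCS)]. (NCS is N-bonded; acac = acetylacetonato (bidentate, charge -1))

sodium (acetylacetonato)aquadiiodoisothiocyanatomanganate(III)

The 1 sodium counter-ion carries a total charge of +1, so each complex ion is 1−.
Ligand charges: 1×isothiocyanato (-1 each), 1×acetylacetonato (-1 each), 1×aqua (neutral), 2×iodo (-1 each); total -4. So Mn + (-4) = 1−, giving Mn = +3.
Ligands are named alphabetically: acetylacetonato before aqua before iodo before isothiocyanato.
The complex ion is anionic, so manganese takes the -ate form manganate(III).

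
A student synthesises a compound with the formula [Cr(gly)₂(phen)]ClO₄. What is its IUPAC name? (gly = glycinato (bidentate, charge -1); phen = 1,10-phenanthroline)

bis(glycinato)(1,10-phenanthroline)chromium(III) perchlorate

The 1 perchlorate counter-ion carries a total charge of -1, so each complex ion is 1+.
Ligand charges: 2×glycinato (-1 each), 1×1,10-phenanthroline (neutral); total -2. So Cr + (-2) = 1+, giving Cr = +3.
Ligands are named alphabetically: glycinato before phenanthroline.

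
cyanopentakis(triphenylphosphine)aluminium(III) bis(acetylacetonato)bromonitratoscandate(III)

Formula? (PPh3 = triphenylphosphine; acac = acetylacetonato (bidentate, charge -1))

Cation [Al…]: ligand charges -1, Al(III) ⇒ ion charge 2+.
Anion [Sc…]: ligand charges -4, Sc(III) ⇒ ion charge 1−.
One 2+ cation requires 2 of the 1− anion.

[Al(CN)(PPh3)5][Sc(acac)2Br(NO3)]2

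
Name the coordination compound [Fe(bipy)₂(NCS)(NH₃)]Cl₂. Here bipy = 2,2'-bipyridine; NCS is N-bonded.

amminebis(2,2'-bipyridine)isothiocyanatoiron(III) chloride

The 2 chloride counter-ions carry a total charge of -2, so each complex ion is 2+.
Ligand charges: 2×2,2'-bipyridine (neutral), 1×ammine (neutral), 1×isothiocyanato (-1 each); total -1. So Fe + (-1) = 2+, giving Fe = +3.
Ligands are named alphabetically: ammine before bipyridine before isothiocyanato.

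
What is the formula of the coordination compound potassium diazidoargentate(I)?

K[Ag(N3)2]

Ligands: 2 azido (N3, -1). Ligand charge sum = -2.
With Ag in oxidation state +1, the complex ion is [Ag...]^1−.
Charge balance with potassium (+1) requires 1 complex ion per 1 potassium.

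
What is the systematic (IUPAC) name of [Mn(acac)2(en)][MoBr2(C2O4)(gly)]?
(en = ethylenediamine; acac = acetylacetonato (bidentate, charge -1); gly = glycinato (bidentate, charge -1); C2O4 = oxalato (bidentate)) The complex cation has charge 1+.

bis(acetylacetonato)(ethylenediamine)manganese(III) dibromo(glycinato)oxalatomolybdate(IV)

Both ions are complex: the cation is named first with the plain metal name, the anion second with the -ate form; each ion's ligands are alphabetised independently.
The complex cation is given as 1+; its ligand charges sum to -2, so Mn = +3.
A 1:1 salt means the anion carries the equal and opposite charge, 1−.
Anion: ligand charges sum to -5; for the ion to be 1−, Mo = +4.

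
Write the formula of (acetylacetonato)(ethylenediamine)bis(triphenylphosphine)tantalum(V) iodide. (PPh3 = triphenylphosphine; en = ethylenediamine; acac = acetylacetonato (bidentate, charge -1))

[Ta(acac)(en)(PPh3)2]I4

Ligands: 2 triphenylphosphine (PPh3, neutral), 1 ethylenediamine (en, neutral), 1 acetylacetonato (acac, -1). Ligand charge sum = -1.
With Ta in oxidation state +5, the complex ion is [Ta...]^4+.
Charge balance with iodide (-1) requires 1 complex ion per 4 iodide.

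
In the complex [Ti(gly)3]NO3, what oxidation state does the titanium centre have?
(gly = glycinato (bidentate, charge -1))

+4

1 nitrate outside the brackets (-1 each) → the complex ion is 1+.
Ligand charges: 3×gly = -3; sum -3.
Ti + (-3) = 1+ ⇒ Ti is +4.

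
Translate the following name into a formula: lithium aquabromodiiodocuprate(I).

Li2[CuBr(H2O)I2]

Ligands: 1 aqua (H2O, neutral), 1 bromo (Br, -1), 2 iodo (I, -1). Ligand charge sum = -3.
Charge balance with lithium (+1) requires 1 complex ion per 2 lithium.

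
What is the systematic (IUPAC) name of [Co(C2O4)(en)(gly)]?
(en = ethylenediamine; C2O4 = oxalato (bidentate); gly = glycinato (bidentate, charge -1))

(ethylenediamine)(glycinato)oxalatocobalt(III)

There is no counter-ion, so the complex is neutral overall.
Ligand charges: 1×ethylenediamine (neutral), 1×oxalato (-2 each), 1×glycinato (-1 each); total -3. So Co + (-3) = 0, giving Co = +3.
Ligands are named alphabetically: ethylenediamine before glycinato before oxalato.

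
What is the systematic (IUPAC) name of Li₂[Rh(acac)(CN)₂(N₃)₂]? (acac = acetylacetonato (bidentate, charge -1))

The 2 lithium counter-ions carry a total charge of +2, so each complex ion is 2−.
Ligand charges: 2×cyano (-1 each), 1×acetylacetonato (-1 each), 2×azido (-1 each); total -5. So Rh + (-5) = 2−, giving Rh = +3.
The complex ion is anionic, so rhodium takes the -ate form rhodate(III).

lithium (acetylacetonato)diazidodicyanorhodate(III)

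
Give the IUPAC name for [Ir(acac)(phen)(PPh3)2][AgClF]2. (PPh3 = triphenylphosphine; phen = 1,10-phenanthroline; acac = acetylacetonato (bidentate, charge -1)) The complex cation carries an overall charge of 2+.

(acetylacetonato)(1,10-phenanthroline)bis(triphenylphosphine)iridium(III) chlorofluoroargentate(I)

Both ions are complex: the cation is named first with the plain metal name, the anion second with the -ate form; each ion's ligands are alphabetised independently.
The complex cation is given as 2+; its ligand charges sum to -1, so Ir = +3.
With 2 anions per cation, each anion must be 2/2 = 1−.
Anion: ligand charges sum to -2; for the ion to be 1−, Ag = +1.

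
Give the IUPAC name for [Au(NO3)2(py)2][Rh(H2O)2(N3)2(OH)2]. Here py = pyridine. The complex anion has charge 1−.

dinitratobis(pyridine)gold(III) diaquadiazidodihydroxorhodate(III)

Both ions are complex: the cation is named first with the plain metal name, the anion second with the -ate form; each ion's ligands are alphabetised independently.
The complex anion is given as 1−; its ligand charges sum to -4, so Rh = +3.
A 1:1 salt means the cation carries the equal and opposite charge, 1+.
Cation: ligand charges sum to -2; for the ion to be 1+, Au = +3.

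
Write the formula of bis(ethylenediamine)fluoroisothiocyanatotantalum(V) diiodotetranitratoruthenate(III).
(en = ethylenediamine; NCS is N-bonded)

[Ta(en)2F(NCS)][RuI2(NO3)4]

Cation [Ta…]: ligand charges -2, Ta(V) ⇒ ion charge 3+.
Anion [Ru…]: ligand charges -6, Ru(III) ⇒ ion charge 3−.
One 3+ cation balances one 3− anion.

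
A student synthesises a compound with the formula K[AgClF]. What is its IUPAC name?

potassium chlorofluoroargentate(I)

The 1 potassium counter-ion carries a total charge of +1, so each complex ion is 1−.
Ligand charges: 1×chloro (-1 each), 1×fluoro (-1 each); total -2. So Ag + (-2) = 1−, giving Ag = +1.
The complex ion is anionic, so silver takes the -ate form argentate(I).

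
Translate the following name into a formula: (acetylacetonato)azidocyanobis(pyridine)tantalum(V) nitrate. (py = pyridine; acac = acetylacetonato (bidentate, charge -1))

[Ta(acac)(CN)(N3)(py)2](NO3)2

Ligands: 1 cyano (CN, -1), 2 pyridine (py, neutral), 1 acetylacetonato (acac, -1), 1 azido (N3, -1). Ligand charge sum = -3.
With Ta in oxidation state +5, the complex ion is [Ta...]^2+.
Charge balance with nitrate (-1) requires 1 complex ion per 2 nitrate.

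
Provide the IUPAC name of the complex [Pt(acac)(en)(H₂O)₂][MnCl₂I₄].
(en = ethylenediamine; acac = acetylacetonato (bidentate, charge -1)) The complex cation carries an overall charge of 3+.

Both ions are complex: the cation is named first with the plain metal name, the anion second with the -ate form; each ion's ligands are alphabetised independently.
The complex cation is given as 3+; its ligand charges sum to -1, so Pt = +4.
A 1:1 salt means the anion carries the equal and opposite charge, 3−.
Anion: ligand charges sum to -6; for the ion to be 3−, Mn = +3.

(acetylacetonato)diaqua(ethylenediamine)platinum(IV) dichlorotetraiodomanganate(III)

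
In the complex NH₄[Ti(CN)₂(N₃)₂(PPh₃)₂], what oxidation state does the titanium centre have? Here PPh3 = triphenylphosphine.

+3

1 ammonium outside the brackets (+1 each) → the complex ion is 1−.
Ligand charges: 2×N3 = -2; 2×CN = -2; 2×PPh3 neutral; sum -4.
Ti + (-4) = 1− ⇒ Ti is +3.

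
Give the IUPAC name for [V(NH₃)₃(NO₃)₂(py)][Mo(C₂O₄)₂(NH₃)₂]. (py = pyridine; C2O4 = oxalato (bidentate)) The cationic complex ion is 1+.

The complex cation is given as 1+; its ligand charges sum to -2, so V = +3.
A 1:1 salt means the anion carries the equal and opposite charge, 1−.
Anion: ligand charges sum to -4; for the ion to be 1−, Mo = +3.

triamminedinitrato(pyridine)vanadium(III) diamminedioxalatomolybdate(III)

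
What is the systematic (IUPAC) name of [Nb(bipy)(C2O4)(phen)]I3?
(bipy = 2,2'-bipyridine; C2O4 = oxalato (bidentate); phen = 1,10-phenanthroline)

The 3 iodide counter-ions carry a total charge of -3, so each complex ion is 3+.
Ligand charges: 1×2,2'-bipyridine (neutral), 1×oxalato (-2 each), 1×1,10-phenanthroline (neutral); total -2. So Nb + (-2) = 3+, giving Nb = +5.
Ligands are named alphabetically: bipyridine before oxalato before phenanthroline.

(2,2'-bipyridine)oxalato(1,10-phenanthroline)niobium(V) iodide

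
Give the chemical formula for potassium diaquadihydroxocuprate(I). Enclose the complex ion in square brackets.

Ligands: 2 hydroxo (OH, -1), 2 aqua (H2O, neutral). Ligand charge sum = -2.
With Cu in oxidation state +1, the complex ion is [Cu...]^1−.
Charge balance with potassium (+1) requires 1 complex ion per 1 potassium.

K[Cu(H2O)2(OH)2]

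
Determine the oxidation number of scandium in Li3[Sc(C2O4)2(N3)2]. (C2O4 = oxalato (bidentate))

+3

3 lithium outside the brackets (+1 each) → the complex ion is 3−.
Ligand charges: 2×N3 = -2; 2×C2O4 = -4; sum -6.
Sc + (-6) = 3− ⇒ Sc is +3.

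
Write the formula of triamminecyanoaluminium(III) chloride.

Ligands: 3 ammine (NH3, neutral), 1 cyano (CN, -1). Ligand charge sum = -1.
With Al in oxidation state +3, the complex ion is [Al...]^2+.
Charge balance with chloride (-1) requires 1 complex ion per 2 chloride.

[Al(CN)(NH3)3]Cl2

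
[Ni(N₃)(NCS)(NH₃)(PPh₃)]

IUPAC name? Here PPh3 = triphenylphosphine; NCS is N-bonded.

ammineazidoisothiocyanato(triphenylphosphine)nickel(II)

There is no counter-ion, so the complex is neutral overall.
Ligand charges: 1×triphenylphosphine (neutral), 1×isothiocyanato (-1 each), 1×azido (-1 each), 1×ammine (neutral); total -2. So Ni + (-2) = 0, giving Ni = +2.
Ligands are named alphabetically: ammine before azido before isothiocyanato before triphenylphosphine.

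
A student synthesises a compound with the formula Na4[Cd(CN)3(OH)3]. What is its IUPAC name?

The 4 sodium counter-ions carry a total charge of +4, so each complex ion is 4−.
Ligand charges: 3×hydroxo (-1 each), 3×cyano (-1 each); total -6. So Cd + (-6) = 4−, giving Cd = +2.
Ligands are named alphabetically: cyano before hydroxo.
The complex ion is anionic, so cadmium takes the -ate form cadmate(II).

sodium tricyanotrihydroxocadmate(II)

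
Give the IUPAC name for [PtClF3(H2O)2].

There is no counter-ion, so the complex is neutral overall.
Ligand charges: 1×chloro (-1 each), 2×aqua (neutral), 3×fluoro (-1 each); total -4. So Pt + (-4) = 0, giving Pt = +4.
Ligands are named alphabetically: aqua before chloro before fluoro.

diaquachlorotrifluoroplatinum(IV)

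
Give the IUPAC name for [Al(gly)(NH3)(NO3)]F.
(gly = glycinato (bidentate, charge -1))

The 1 fluoride counter-ion carries a total charge of -1, so each complex ion is 1+.
Ligand charges: 1×ammine (neutral), 1×glycinato (-1 each), 1×nitrato (-1 each); total -2. So Al + (-2) = 1+, giving Al = +3.
Ligands are named alphabetically: ammine before glycinato before nitrato.

ammine(glycinato)nitratoaluminium(III) fluoride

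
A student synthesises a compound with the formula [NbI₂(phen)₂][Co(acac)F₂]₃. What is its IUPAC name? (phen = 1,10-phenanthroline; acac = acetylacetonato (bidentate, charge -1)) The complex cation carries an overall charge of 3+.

Both ions are complex: the cation is named first with the plain metal name, the anion second with the -ate form; each ion's ligands are alphabetised independently.
The complex cation is given as 3+; its ligand charges sum to -2, so Nb = +5.
With 3 anions per cation, each anion must be 3/3 = 1−.
Anion: ligand charges sum to -3; for the ion to be 1−, Co = +2.

diiodobis(1,10-phenanthroline)niobium(V) (acetylacetonato)difluorocobaltate(II)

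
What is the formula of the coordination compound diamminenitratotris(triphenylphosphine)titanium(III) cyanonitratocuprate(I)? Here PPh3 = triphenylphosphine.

Cation [Ti…]: ligand charges -1, Ti(III) ⇒ ion charge 2+.
Anion [Cu…]: ligand charges -2, Cu(I) ⇒ ion charge 1−.
One 2+ cation requires 2 of the 1− anion.

[Ti(NH3)2(NO3)(PPh3)3][Cu(CN)(NO3)]2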